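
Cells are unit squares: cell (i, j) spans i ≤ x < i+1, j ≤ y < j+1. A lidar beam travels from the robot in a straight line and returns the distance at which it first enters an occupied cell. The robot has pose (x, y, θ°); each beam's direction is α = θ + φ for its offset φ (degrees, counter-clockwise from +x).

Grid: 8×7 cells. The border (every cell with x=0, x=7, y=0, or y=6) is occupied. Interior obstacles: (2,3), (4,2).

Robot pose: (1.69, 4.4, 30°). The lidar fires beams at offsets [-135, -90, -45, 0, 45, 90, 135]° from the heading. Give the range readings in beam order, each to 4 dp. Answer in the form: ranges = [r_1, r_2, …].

ranges = [2.6660, 0.6200, 5.4973, 3.2000, 1.6564, 1.3800, 0.7143]

beam 1: φ=-135°, α=255°
  d=(-0.2588,-0.9659)  start (1,4)  tX=2.6660 tY=0.4141  stride 1/|dx|=3.8637 1/|dy|=1.0353
    cross y-line → (1,3), t=0.4141
    cross y-line → (1,2), t=1.4494
    cross y-line → (1,1), t=2.4847
    cross x-line → (0,1), t=2.6660 (wall)
  → r_1 = 2.6660
beam 2: φ=-90°, α=300°
  d=(0.5000,-0.8660)  start (1,4)  tX=0.6200 tY=0.4619  stride 1/|dx|=2.0000 1/|dy|=1.1547
    cross y-line → (1,3), t=0.4619
    cross x-line → (2,3), t=0.6200 (wall)
  → r_2 = 0.6200
beam 3: φ=-45°, α=345°
  d=(0.9659,-0.2588)  start (1,4)  tX=0.3209 tY=1.5455  stride 1/|dx|=1.0353 1/|dy|=3.8637
    cross x-line → (2,4), t=0.3209
    cross x-line → (3,4), t=1.3562
    cross y-line → (3,3), t=1.5455
    cross x-line → (4,3), t=2.3915
    cross x-line → (5,3), t=3.4268
    cross x-line → (6,3), t=4.4620
    cross y-line → (6,2), t=5.4092
    cross x-line → (7,2), t=5.4973 (wall)
  → r_3 = 5.4973
beam 4: φ=0°, α=30°
  d=(0.8660,0.5000)  start (1,4)  tX=0.3580 tY=1.2000  stride 1/|dx|=1.1547 1/|dy|=2.0000
    cross x-line → (2,4), t=0.3580
    cross y-line → (2,5), t=1.2000
    cross x-line → (3,5), t=1.5127
    cross x-line → (4,5), t=2.6674
    cross y-line → (4,6), t=3.2000 (wall)
  → r_4 = 3.2000
beam 5: φ=45°, α=75°
  d=(0.2588,0.9659)  start (1,4)  tX=1.1977 tY=0.6212  stride 1/|dx|=3.8637 1/|dy|=1.0353
    cross y-line → (1,5), t=0.6212
    cross x-line → (2,5), t=1.1977
    cross y-line → (2,6), t=1.6564 (wall)
  → r_5 = 1.6564
beam 6: φ=90°, α=120°
  d=(-0.5000,0.8660)  start (1,4)  tX=1.3800 tY=0.6928  stride 1/|dx|=2.0000 1/|dy|=1.1547
    cross y-line → (1,5), t=0.6928
    cross x-line → (0,5), t=1.3800 (wall)
  → r_6 = 1.3800
beam 7: φ=135°, α=165°
  d=(-0.9659,0.2588)  start (1,4)  tX=0.7143 tY=2.3182  stride 1/|dx|=1.0353 1/|dy|=3.8637
    cross x-line → (0,4), t=0.7143 (wall)
  → r_7 = 0.7143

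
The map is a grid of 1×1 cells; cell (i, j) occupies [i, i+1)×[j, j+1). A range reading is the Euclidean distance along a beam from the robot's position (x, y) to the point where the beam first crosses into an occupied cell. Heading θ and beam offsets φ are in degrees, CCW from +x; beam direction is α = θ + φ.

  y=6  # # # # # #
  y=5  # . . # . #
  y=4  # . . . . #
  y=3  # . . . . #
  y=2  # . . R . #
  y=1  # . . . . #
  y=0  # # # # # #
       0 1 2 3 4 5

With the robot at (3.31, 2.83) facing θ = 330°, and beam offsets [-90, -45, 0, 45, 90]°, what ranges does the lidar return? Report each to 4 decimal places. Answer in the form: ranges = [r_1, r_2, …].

ranges = [2.1131, 1.8946, 1.9514, 1.7496, 3.3800]

beam 1: φ=-90°, α=240°
  direction (-0.5000, -0.8660); cell (3,2); t to first gridline: x 0.6200, y 0.9584 (then +2.0000 / +1.1547)
    (2,2) via x @ 0.6200
    (2,1) via y @ 0.9584
    (2,0) via y @ 2.1131  # hit
  → r_1 = 2.1131
beam 2: φ=-45°, α=285°
  direction (0.2588, -0.9659); cell (3,2); t to first gridline: x 2.6660, y 0.8593 (then +3.8637 / +1.0353)
    (3,1) via y @ 0.8593
    (3,0) via y @ 1.8946  # hit
  → r_2 = 1.8946
beam 3: φ=0°, α=330°
  direction (0.8660, -0.5000); cell (3,2); t to first gridline: x 0.7967, y 1.6600 (then +1.1547 / +2.0000)
    (4,2) via x @ 0.7967
    (4,1) via y @ 1.6600
    (5,1) via x @ 1.9514  # hit
  → r_3 = 1.9514
beam 4: φ=45°, α=15°
  direction (0.9659, 0.2588); cell (3,2); t to first gridline: x 0.7143, y 0.6568 (then +1.0353 / +3.8637)
    (3,3) via y @ 0.6568
    (4,3) via x @ 0.7143
    (5,3) via x @ 1.7496  # hit
  → r_4 = 1.7496
beam 5: φ=90°, α=60°
  direction (0.5000, 0.8660); cell (3,2); t to first gridline: x 1.3800, y 0.1963 (then +2.0000 / +1.1547)
    (3,3) via y @ 0.1963
    (3,4) via y @ 1.3510
    (4,4) via x @ 1.3800
    (4,5) via y @ 2.5057
    (5,5) via x @ 3.3800  # hit
  → r_5 = 3.3800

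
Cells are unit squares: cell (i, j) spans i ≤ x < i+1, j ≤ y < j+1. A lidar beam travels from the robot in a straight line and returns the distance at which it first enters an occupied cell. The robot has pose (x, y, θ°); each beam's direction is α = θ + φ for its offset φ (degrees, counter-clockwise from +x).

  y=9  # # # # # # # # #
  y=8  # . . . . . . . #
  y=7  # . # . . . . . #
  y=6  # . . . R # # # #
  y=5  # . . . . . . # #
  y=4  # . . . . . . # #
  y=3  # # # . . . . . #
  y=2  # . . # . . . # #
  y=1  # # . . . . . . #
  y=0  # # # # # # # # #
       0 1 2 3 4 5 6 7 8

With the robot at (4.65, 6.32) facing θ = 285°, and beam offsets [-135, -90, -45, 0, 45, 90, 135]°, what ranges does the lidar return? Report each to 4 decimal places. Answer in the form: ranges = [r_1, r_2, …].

ranges = [1.9053, 3.7788, 3.3000, 5.5077, 0.4041, 0.3623, 0.7000]

beam 1: φ=-135°, α=150°
  direction (-0.8660, 0.5000); cell (4,6); t to first gridline: x 0.7506, y 1.3600 (then +1.1547 / +2.0000)
    (3,6) via x @ 0.7506
    (3,7) via y @ 1.3600
    (2,7) via x @ 1.9053  # hit
  → r_1 = 1.9053
beam 2: φ=-90°, α=195°
  direction (-0.9659, -0.2588); cell (4,6); t to first gridline: x 0.6729, y 1.2364 (then +1.0353 / +3.8637)
    (3,6) via x @ 0.6729
    (3,5) via y @ 1.2364
    (2,5) via x @ 1.7082
    (1,5) via x @ 2.7435
    (0,5) via x @ 3.7788  # hit
  → r_2 = 3.7788
beam 3: φ=-45°, α=240°
  direction (-0.5000, -0.8660); cell (4,6); t to first gridline: x 1.3000, y 0.3695 (then +2.0000 / +1.1547)
    (4,5) via y @ 0.3695
    (3,5) via x @ 1.3000
    (3,4) via y @ 1.5242
    (3,3) via y @ 2.6789
    (2,3) via x @ 3.3000  # hit
  → r_3 = 3.3000
beam 4: φ=0°, α=285°
  direction (0.2588, -0.9659); cell (4,6); t to first gridline: x 1.3523, y 0.3313 (then +3.8637 / +1.0353)
    (4,5) via y @ 0.3313
    (5,5) via x @ 1.3523
    (5,4) via y @ 1.3666
    (5,3) via y @ 2.4018
    (5,2) via y @ 3.4371
    (5,1) via y @ 4.4724
    (6,1) via x @ 5.2160
    (6,0) via y @ 5.5077  # hit
  → r_4 = 5.5077
beam 5: φ=45°, α=330°
  direction (0.8660, -0.5000); cell (4,6); t to first gridline: x 0.4041, y 0.6400 (then +1.1547 / +2.0000)
    (5,6) via x @ 0.4041  # hit
  → r_5 = 0.4041
beam 6: φ=90°, α=15°
  direction (0.9659, 0.2588); cell (4,6); t to first gridline: x 0.3623, y 2.6273 (then +1.0353 / +3.8637)
    (5,6) via x @ 0.3623  # hit
  → r_6 = 0.3623
beam 7: φ=135°, α=60°
  direction (0.5000, 0.8660); cell (4,6); t to first gridline: x 0.7000, y 0.7852 (then +2.0000 / +1.1547)
    (5,6) via x @ 0.7000  # hit
  → r_7 = 0.7000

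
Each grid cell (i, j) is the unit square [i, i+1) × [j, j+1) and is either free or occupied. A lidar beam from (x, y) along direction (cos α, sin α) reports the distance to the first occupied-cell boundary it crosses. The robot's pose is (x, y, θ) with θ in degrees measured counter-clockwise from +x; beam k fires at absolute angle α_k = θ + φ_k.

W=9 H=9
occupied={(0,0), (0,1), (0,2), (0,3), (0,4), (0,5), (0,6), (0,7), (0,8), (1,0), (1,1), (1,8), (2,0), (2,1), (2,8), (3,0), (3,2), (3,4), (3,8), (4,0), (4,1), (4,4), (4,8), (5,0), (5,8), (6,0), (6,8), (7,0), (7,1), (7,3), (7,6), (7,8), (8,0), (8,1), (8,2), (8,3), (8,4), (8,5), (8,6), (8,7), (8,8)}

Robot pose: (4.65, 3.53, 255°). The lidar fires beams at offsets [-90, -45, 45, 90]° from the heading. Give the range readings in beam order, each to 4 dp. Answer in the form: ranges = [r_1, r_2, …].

ranges = [3.7788, 1.0600, 2.9214, 3.4682]

beam 1: φ=-90°, α=165°
  cosα=-0.9659 sinα=0.2588 | (4,3) | tMaxX 0.6729 tMaxY 1.8159 | tΔX 1.0353 tΔY 3.8637
    t=0.6729 [x] (3,3)
    t=1.7082 [x] (2,3)
    t=1.8159 [y] (2,4)
    t=2.7435 [x] (1,4)
    t=3.7788 [x] (0,4) — stop
  → r_1 = 3.7788
beam 2: φ=-45°, α=210°
  cosα=-0.8660 sinα=-0.5000 | (4,3) | tMaxX 0.7506 tMaxY 1.0600 | tΔX 1.1547 tΔY 2.0000
    t=0.7506 [x] (3,3)
    t=1.0600 [y] (3,2) — stop
  → r_2 = 1.0600
beam 3: φ=45°, α=300°
  cosα=0.5000 sinα=-0.8660 | (4,3) | tMaxX 0.7000 tMaxY 0.6120 | tΔX 2.0000 tΔY 1.1547
    t=0.6120 [y] (4,2)
    t=0.7000 [x] (5,2)
    t=1.7667 [y] (5,1)
    t=2.7000 [x] (6,1)
    t=2.9214 [y] (6,0) — stop
  → r_3 = 2.9214
beam 4: φ=90°, α=345°
  cosα=0.9659 sinα=-0.2588 | (4,3) | tMaxX 0.3623 tMaxY 2.0478 | tΔX 1.0353 tΔY 3.8637
    t=0.3623 [x] (5,3)
    t=1.3976 [x] (6,3)
    t=2.0478 [y] (6,2)
    t=2.4329 [x] (7,2)
    t=3.4682 [x] (8,2) — stop
  → r_4 = 3.4682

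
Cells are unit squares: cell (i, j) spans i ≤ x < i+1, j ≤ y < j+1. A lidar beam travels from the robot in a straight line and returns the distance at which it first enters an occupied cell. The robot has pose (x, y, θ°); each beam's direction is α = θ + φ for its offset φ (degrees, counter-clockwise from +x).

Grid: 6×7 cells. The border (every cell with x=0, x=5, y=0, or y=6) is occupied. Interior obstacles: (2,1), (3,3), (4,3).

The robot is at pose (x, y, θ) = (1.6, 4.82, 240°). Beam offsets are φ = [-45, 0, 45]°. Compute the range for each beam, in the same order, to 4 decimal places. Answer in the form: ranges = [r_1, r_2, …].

beam 1: φ=-45°, α=195°
  d=(-0.9659,-0.2588)  start (1,4)  tX=0.6212 tY=3.1682  stride 1/|dx|=1.0353 1/|dy|=3.8637
    cross x-line → (0,4), t=0.6212 (wall)
  → r_1 = 0.6212
beam 2: φ=0°, α=240°
  d=(-0.5000,-0.8660)  start (1,4)  tX=1.2000 tY=0.9469  stride 1/|dx|=2.0000 1/|dy|=1.1547
    cross y-line → (1,3), t=0.9469
    cross x-line → (0,3), t=1.2000 (wall)
  → r_2 = 1.2000
beam 3: φ=45°, α=285°
  d=(0.2588,-0.9659)  start (1,4)  tX=1.5455 tY=0.8489  stride 1/|dx|=3.8637 1/|dy|=1.0353
    cross y-line → (1,3), t=0.8489
    cross x-line → (2,3), t=1.5455
    cross y-line → (2,2), t=1.8842
    cross y-line → (2,1), t=2.9195 (wall)
  → r_3 = 2.9195

ranges = [0.6212, 1.2000, 2.9195]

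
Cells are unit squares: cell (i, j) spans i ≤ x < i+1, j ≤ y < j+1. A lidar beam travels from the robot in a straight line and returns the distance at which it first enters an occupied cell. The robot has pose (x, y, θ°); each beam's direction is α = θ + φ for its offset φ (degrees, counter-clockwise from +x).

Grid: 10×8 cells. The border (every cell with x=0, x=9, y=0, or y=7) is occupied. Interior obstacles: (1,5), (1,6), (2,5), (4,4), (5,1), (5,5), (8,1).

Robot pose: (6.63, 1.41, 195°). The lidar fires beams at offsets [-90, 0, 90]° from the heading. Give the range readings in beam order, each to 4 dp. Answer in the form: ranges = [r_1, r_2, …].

beam 1: φ=-90°, α=105°
  d=(-0.2588,0.9659)  start (6,1)  tX=2.4341 tY=0.6108  stride 1/|dx|=3.8637 1/|dy|=1.0353
    cross y-line → (6,2), t=0.6108
    cross y-line → (6,3), t=1.6461
    cross x-line → (5,3), t=2.4341
    cross y-line → (5,4), t=2.6814
    cross y-line → (5,5), t=3.7166 (wall)
  → r_1 = 3.7166
beam 2: φ=0°, α=195°
  d=(-0.9659,-0.2588)  start (6,1)  tX=0.6522 tY=1.5841  stride 1/|dx|=1.0353 1/|dy|=3.8637
    cross x-line → (5,1), t=0.6522 (wall)
  → r_2 = 0.6522
beam 3: φ=90°, α=285°
  d=(0.2588,-0.9659)  start (6,1)  tX=1.4296 tY=0.4245  stride 1/|dx|=3.8637 1/|dy|=1.0353
    cross y-line → (6,0), t=0.4245 (wall)
  → r_3 = 0.4245

ranges = [3.7166, 0.6522, 0.4245]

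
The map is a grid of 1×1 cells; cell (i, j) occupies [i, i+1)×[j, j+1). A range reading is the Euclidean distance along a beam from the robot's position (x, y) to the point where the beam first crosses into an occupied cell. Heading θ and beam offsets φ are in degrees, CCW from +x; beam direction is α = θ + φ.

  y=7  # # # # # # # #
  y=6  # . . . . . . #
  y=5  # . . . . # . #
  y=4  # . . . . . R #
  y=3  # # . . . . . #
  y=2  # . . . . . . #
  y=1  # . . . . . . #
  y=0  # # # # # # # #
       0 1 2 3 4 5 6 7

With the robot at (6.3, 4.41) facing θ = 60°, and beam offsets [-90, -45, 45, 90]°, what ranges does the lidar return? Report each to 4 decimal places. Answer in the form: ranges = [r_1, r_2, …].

beam 1: φ=-90°, α=330°
  d=(0.8660,-0.5000)  start (6,4)  tX=0.8083 tY=0.8200  stride 1/|dx|=1.1547 1/|dy|=2.0000
    cross x-line → (7,4), t=0.8083 (wall)
  → r_1 = 0.8083
beam 2: φ=-45°, α=15°
  d=(0.9659,0.2588)  start (6,4)  tX=0.7247 tY=2.2796  stride 1/|dx|=1.0353 1/|dy|=3.8637
    cross x-line → (7,4), t=0.7247 (wall)
  → r_2 = 0.7247
beam 3: φ=45°, α=105°
  d=(-0.2588,0.9659)  start (6,4)  tX=1.1591 tY=0.6108  stride 1/|dx|=3.8637 1/|dy|=1.0353
    cross y-line → (6,5), t=0.6108
    cross x-line → (5,5), t=1.1591 (wall)
  → r_3 = 1.1591
beam 4: φ=90°, α=150°
  d=(-0.8660,0.5000)  start (6,4)  tX=0.3464 tY=1.1800  stride 1/|dx|=1.1547 1/|dy|=2.0000
    cross x-line → (5,4), t=0.3464
    cross y-line → (5,5), t=1.1800 (wall)
  → r_4 = 1.1800

ranges = [0.8083, 0.7247, 1.1591, 1.1800]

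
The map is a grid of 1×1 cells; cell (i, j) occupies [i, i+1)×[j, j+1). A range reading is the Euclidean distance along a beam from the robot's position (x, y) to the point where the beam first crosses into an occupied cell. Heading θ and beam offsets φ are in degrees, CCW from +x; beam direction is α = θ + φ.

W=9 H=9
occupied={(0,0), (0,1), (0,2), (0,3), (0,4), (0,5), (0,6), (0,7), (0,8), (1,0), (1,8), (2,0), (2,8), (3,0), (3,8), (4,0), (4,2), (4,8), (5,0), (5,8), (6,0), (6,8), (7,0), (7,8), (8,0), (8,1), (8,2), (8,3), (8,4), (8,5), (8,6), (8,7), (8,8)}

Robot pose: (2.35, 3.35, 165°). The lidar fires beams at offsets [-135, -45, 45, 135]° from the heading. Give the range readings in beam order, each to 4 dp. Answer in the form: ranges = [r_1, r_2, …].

ranges = [6.5241, 2.7000, 1.5588, 2.7135]

beam 1: φ=-135°, α=30°
  direction (0.8660, 0.5000); cell (2,3); t to first gridline: x 0.7506, y 1.3000 (then +1.1547 / +2.0000)
    (3,3) via x @ 0.7506
    (3,4) via y @ 1.3000
    (4,4) via x @ 1.9053
    (5,4) via x @ 3.0600
    (5,5) via y @ 3.3000
    (6,5) via x @ 4.2147
    (6,6) via y @ 5.3000
    (7,6) via x @ 5.3694
    (8,6) via x @ 6.5241  # hit
  → r_1 = 6.5241
beam 2: φ=-45°, α=120°
  direction (-0.5000, 0.8660); cell (2,3); t to first gridline: x 0.7000, y 0.7506 (then +2.0000 / +1.1547)
    (1,3) via x @ 0.7000
    (1,4) via y @ 0.7506
    (1,5) via y @ 1.9053
    (0,5) via x @ 2.7000  # hit
  → r_2 = 2.7000
beam 3: φ=45°, α=210°
  direction (-0.8660, -0.5000); cell (2,3); t to first gridline: x 0.4041, y 0.7000 (then +1.1547 / +2.0000)
    (1,3) via x @ 0.4041
    (1,2) via y @ 0.7000
    (0,2) via x @ 1.5588  # hit
  → r_3 = 1.5588
beam 4: φ=135°, α=300°
  direction (0.5000, -0.8660); cell (2,3); t to first gridline: x 1.3000, y 0.4041 (then +2.0000 / +1.1547)
    (2,2) via y @ 0.4041
    (3,2) via x @ 1.3000
    (3,1) via y @ 1.5588
    (3,0) via y @ 2.7135  # hit
  → r_4 = 2.7135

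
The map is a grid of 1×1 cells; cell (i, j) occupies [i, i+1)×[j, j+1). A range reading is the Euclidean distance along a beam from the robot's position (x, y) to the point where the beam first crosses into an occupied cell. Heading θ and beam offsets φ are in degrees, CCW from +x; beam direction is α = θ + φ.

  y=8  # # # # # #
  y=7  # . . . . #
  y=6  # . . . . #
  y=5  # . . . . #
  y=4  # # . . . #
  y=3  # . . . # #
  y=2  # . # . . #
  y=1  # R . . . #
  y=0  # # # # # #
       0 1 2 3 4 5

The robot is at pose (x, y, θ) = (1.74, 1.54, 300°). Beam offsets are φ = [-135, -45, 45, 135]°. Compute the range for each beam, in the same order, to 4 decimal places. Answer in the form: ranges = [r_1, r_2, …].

beam 1: φ=-135°, α=165°
  dir = (cos 165°, sin 165°) = (-0.9659, 0.2588); from cell (1,1)
  next x-line at t=0.7661, next y-line at t=1.7773; Δt_x=1.0353, Δt_y=3.8637
    x: enter (0,1) at t=0.7661 ← occupied
  → r_1 = 0.7661
beam 2: φ=-45°, α=255°
  dir = (cos 255°, sin 255°) = (-0.2588, -0.9659); from cell (1,1)
  next x-line at t=2.8591, next y-line at t=0.5590; Δt_x=3.8637, Δt_y=1.0353
    y: enter (1,0) at t=0.5590 ← occupied
  → r_2 = 0.5590
beam 3: φ=45°, α=345°
  dir = (cos 345°, sin 345°) = (0.9659, -0.2588); from cell (1,1)
  next x-line at t=0.2692, next y-line at t=2.0864; Δt_x=1.0353, Δt_y=3.8637
    x: enter (2,1) at t=0.2692
    x: enter (3,1) at t=1.3044
    y: enter (3,0) at t=2.0864 ← occupied
  → r_3 = 2.0864
beam 4: φ=135°, α=75°
  dir = (cos 75°, sin 75°) = (0.2588, 0.9659); from cell (1,1)
  next x-line at t=1.0046, next y-line at t=0.4762; Δt_x=3.8637, Δt_y=1.0353
    y: enter (1,2) at t=0.4762
    x: enter (2,2) at t=1.0046 ← occupied
  → r_4 = 1.0046

ranges = [0.7661, 0.5590, 2.0864, 1.0046]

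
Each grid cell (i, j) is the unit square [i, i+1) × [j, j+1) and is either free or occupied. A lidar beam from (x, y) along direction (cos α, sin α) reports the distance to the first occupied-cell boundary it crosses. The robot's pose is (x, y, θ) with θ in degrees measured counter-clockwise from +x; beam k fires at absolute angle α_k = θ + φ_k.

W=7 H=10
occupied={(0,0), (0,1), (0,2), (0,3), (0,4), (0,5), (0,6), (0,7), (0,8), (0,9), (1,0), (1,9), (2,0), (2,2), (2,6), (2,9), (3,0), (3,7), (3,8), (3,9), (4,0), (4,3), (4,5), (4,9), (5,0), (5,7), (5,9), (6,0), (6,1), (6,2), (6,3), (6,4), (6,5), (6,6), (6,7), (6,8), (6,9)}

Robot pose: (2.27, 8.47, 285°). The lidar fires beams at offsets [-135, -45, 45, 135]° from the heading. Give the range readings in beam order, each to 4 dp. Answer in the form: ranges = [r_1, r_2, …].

beam 1: φ=-135°, α=150°
  cosα=-0.8660 sinα=0.5000 | (2,8) | tMaxX 0.3118 tMaxY 1.0600 | tΔX 1.1547 tΔY 2.0000
    t=0.3118 [x] (1,8)
    t=1.0600 [y] (1,9) — stop
  → r_1 = 1.0600
beam 2: φ=-45°, α=240°
  cosα=-0.5000 sinα=-0.8660 | (2,8) | tMaxX 0.5400 tMaxY 0.5427 | tΔX 2.0000 tΔY 1.1547
    t=0.5400 [x] (1,8)
    t=0.5427 [y] (1,7)
    t=1.6974 [y] (1,6)
    t=2.5400 [x] (0,6) — stop
  → r_2 = 2.5400
beam 3: φ=45°, α=330°
  cosα=0.8660 sinα=-0.5000 | (2,8) | tMaxX 0.8429 tMaxY 0.9400 | tΔX 1.1547 tΔY 2.0000
    t=0.8429 [x] (3,8) — stop
  → r_3 = 0.8429
beam 4: φ=135°, α=60°
  cosα=0.5000 sinα=0.8660 | (2,8) | tMaxX 1.4600 tMaxY 0.6120 | tΔX 2.0000 tΔY 1.1547
    t=0.6120 [y] (2,9) — stop
  → r_4 = 0.6120

ranges = [1.0600, 2.5400, 0.8429, 0.6120]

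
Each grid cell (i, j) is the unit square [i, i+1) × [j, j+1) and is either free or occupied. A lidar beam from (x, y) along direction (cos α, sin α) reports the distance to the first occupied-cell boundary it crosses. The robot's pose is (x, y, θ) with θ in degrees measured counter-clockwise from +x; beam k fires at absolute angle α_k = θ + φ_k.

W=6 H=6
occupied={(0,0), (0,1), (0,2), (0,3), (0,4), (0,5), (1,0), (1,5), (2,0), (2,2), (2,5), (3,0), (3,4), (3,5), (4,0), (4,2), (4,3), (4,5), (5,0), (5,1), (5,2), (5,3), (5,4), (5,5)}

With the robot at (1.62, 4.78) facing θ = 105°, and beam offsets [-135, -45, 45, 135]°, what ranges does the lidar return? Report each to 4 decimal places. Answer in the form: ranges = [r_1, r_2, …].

ranges = [2.7482, 0.2540, 0.4400, 1.2400]

beam 1: φ=-135°, α=330°
  dir = (cos 330°, sin 330°) = (0.8660, -0.5000); from cell (1,4)
  next x-line at t=0.4388, next y-line at t=1.5600; Δt_x=1.1547, Δt_y=2.0000
    x: enter (2,4) at t=0.4388
    y: enter (2,3) at t=1.5600
    x: enter (3,3) at t=1.5935
    x: enter (4,3) at t=2.7482 ← occupied
  → r_1 = 2.7482
beam 2: φ=-45°, α=60°
  dir = (cos 60°, sin 60°) = (0.5000, 0.8660); from cell (1,4)
  next x-line at t=0.7600, next y-line at t=0.2540; Δt_x=2.0000, Δt_y=1.1547
    y: enter (1,5) at t=0.2540 ← occupied
  → r_2 = 0.2540
beam 3: φ=45°, α=150°
  dir = (cos 150°, sin 150°) = (-0.8660, 0.5000); from cell (1,4)
  next x-line at t=0.7159, next y-line at t=0.4400; Δt_x=1.1547, Δt_y=2.0000
    y: enter (1,5) at t=0.4400 ← occupied
  → r_3 = 0.4400
beam 4: φ=135°, α=240°
  dir = (cos 240°, sin 240°) = (-0.5000, -0.8660); from cell (1,4)
  next x-line at t=1.2400, next y-line at t=0.9007; Δt_x=2.0000, Δt_y=1.1547
    y: enter (1,3) at t=0.9007
    x: enter (0,3) at t=1.2400 ← occupied
  → r_4 = 1.2400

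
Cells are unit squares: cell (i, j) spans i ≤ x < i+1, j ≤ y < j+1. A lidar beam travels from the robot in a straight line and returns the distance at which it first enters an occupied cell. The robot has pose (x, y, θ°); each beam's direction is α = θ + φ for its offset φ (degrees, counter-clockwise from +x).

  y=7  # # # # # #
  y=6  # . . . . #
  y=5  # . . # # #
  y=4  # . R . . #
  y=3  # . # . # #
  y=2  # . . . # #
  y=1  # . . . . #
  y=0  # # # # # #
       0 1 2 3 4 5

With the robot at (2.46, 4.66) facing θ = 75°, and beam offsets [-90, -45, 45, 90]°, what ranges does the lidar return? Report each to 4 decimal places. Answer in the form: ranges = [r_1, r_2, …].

beam 1: φ=-90°, α=345°
  d=(0.9659,-0.2588)  start (2,4)  tX=0.5590 tY=2.5500  stride 1/|dx|=1.0353 1/|dy|=3.8637
    cross x-line → (3,4), t=0.5590
    cross x-line → (4,4), t=1.5943
    cross y-line → (4,3), t=2.5500 (wall)
  → r_1 = 2.5500
beam 2: φ=-45°, α=30°
  d=(0.8660,0.5000)  start (2,4)  tX=0.6235 tY=0.6800  stride 1/|dx|=1.1547 1/|dy|=2.0000
    cross x-line → (3,4), t=0.6235
    cross y-line → (3,5), t=0.6800 (wall)
  → r_2 = 0.6800
beam 3: φ=45°, α=120°
  d=(-0.5000,0.8660)  start (2,4)  tX=0.9200 tY=0.3926  stride 1/|dx|=2.0000 1/|dy|=1.1547
    cross y-line → (2,5), t=0.3926
    cross x-line → (1,5), t=0.9200
    cross y-line → (1,6), t=1.5473
    cross y-line → (1,7), t=2.7020 (wall)
  → r_3 = 2.7020
beam 4: φ=90°, α=165°
  d=(-0.9659,0.2588)  start (2,4)  tX=0.4762 tY=1.3137  stride 1/|dx|=1.0353 1/|dy|=3.8637
    cross x-line → (1,4), t=0.4762
    cross y-line → (1,5), t=1.3137
    cross x-line → (0,5), t=1.5115 (wall)
  → r_4 = 1.5115

ranges = [2.5500, 0.6800, 2.7020, 1.5115]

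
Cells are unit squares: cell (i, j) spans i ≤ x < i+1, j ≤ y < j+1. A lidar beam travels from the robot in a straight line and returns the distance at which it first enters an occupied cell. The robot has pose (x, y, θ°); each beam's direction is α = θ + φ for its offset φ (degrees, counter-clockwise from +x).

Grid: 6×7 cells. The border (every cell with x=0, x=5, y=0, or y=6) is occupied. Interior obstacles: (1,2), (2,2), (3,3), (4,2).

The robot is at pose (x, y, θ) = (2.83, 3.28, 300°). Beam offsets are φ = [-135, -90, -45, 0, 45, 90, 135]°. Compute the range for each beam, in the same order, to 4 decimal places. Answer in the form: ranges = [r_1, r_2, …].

ranges = [1.8946, 0.5600, 0.2899, 0.3233, 0.1760, 0.1963, 0.6568]

beam 1: φ=-135°, α=165°
  cosα=-0.9659 sinα=0.2588 | (2,3) | tMaxX 0.8593 tMaxY 2.7819 | tΔX 1.0353 tΔY 3.8637
    t=0.8593 [x] (1,3)
    t=1.8946 [x] (0,3) — stop
  → r_1 = 1.8946
beam 2: φ=-90°, α=210°
  cosα=-0.8660 sinα=-0.5000 | (2,3) | tMaxX 0.9584 tMaxY 0.5600 | tΔX 1.1547 tΔY 2.0000
    t=0.5600 [y] (2,2) — stop
  → r_2 = 0.5600
beam 3: φ=-45°, α=255°
  cosα=-0.2588 sinα=-0.9659 | (2,3) | tMaxX 3.2069 tMaxY 0.2899 | tΔX 3.8637 tΔY 1.0353
    t=0.2899 [y] (2,2) — stop
  → r_3 = 0.2899
beam 4: φ=0°, α=300°
  cosα=0.5000 sinα=-0.8660 | (2,3) | tMaxX 0.3400 tMaxY 0.3233 | tΔX 2.0000 tΔY 1.1547
    t=0.3233 [y] (2,2) — stop
  → r_4 = 0.3233
beam 5: φ=45°, α=345°
  cosα=0.9659 sinα=-0.2588 | (2,3) | tMaxX 0.1760 tMaxY 1.0818 | tΔX 1.0353 tΔY 3.8637
    t=0.1760 [x] (3,3) — stop
  → r_5 = 0.1760
beam 6: φ=90°, α=30°
  cosα=0.8660 sinα=0.5000 | (2,3) | tMaxX 0.1963 tMaxY 1.4400 | tΔX 1.1547 tΔY 2.0000
    t=0.1963 [x] (3,3) — stop
  → r_6 = 0.1963
beam 7: φ=135°, α=75°
  cosα=0.2588 sinα=0.9659 | (2,3) | tMaxX 0.6568 tMaxY 0.7454 | tΔX 3.8637 tΔY 1.0353
    t=0.6568 [x] (3,3) — stop
  → r_7 = 0.6568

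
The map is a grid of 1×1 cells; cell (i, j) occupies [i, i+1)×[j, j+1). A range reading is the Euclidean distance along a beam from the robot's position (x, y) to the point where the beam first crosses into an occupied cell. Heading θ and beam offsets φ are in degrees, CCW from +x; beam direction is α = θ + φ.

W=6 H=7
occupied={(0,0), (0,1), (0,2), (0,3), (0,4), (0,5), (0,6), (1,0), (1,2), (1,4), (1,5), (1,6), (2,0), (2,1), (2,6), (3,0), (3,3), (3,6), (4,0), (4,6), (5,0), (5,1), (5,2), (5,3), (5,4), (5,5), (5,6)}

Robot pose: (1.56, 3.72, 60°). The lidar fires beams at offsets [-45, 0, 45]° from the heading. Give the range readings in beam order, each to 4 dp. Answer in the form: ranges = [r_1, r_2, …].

beam 1: φ=-45°, α=15°
  dir = (cos 15°, sin 15°) = (0.9659, 0.2588); from cell (1,3)
  next x-line at t=0.4555, next y-line at t=1.0818; Δt_x=1.0353, Δt_y=3.8637
    x: enter (2,3) at t=0.4555
    y: enter (2,4) at t=1.0818
    x: enter (3,4) at t=1.4908
    x: enter (4,4) at t=2.5261
    x: enter (5,4) at t=3.5614 ← occupied
  → r_1 = 3.5614
beam 2: φ=0°, α=60°
  dir = (cos 60°, sin 60°) = (0.5000, 0.8660); from cell (1,3)
  next x-line at t=0.8800, next y-line at t=0.3233; Δt_x=2.0000, Δt_y=1.1547
    y: enter (1,4) at t=0.3233 ← occupied
  → r_2 = 0.3233
beam 3: φ=45°, α=105°
  dir = (cos 105°, sin 105°) = (-0.2588, 0.9659); from cell (1,3)
  next x-line at t=2.1637, next y-line at t=0.2899; Δt_x=3.8637, Δt_y=1.0353
    y: enter (1,4) at t=0.2899 ← occupied
  → r_3 = 0.2899

ranges = [3.5614, 0.3233, 0.2899]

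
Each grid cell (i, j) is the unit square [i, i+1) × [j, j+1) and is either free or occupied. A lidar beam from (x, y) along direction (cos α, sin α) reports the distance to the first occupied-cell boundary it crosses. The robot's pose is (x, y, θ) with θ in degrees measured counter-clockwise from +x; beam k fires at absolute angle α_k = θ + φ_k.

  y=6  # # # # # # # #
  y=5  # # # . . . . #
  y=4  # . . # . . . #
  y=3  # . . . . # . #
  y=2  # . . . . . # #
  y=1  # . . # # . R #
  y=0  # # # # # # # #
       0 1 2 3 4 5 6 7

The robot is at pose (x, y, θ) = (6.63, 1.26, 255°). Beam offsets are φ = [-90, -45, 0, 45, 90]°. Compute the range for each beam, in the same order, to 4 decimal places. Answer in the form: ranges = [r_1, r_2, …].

beam 1: φ=-90°, α=165°
  direction (-0.9659, 0.2588); cell (6,1); t to first gridline: x 0.6522, y 2.8591 (then +1.0353 / +3.8637)
    (5,1) via x @ 0.6522
    (4,1) via x @ 1.6875  # hit
  → r_1 = 1.6875
beam 2: φ=-45°, α=210°
  direction (-0.8660, -0.5000); cell (6,1); t to first gridline: x 0.7275, y 0.5200 (then +1.1547 / +2.0000)
    (6,0) via y @ 0.5200  # hit
  → r_2 = 0.5200
beam 3: φ=0°, α=255°
  direction (-0.2588, -0.9659); cell (6,1); t to first gridline: x 2.4341, y 0.2692 (then +3.8637 / +1.0353)
    (6,0) via y @ 0.2692  # hit
  → r_3 = 0.2692
beam 4: φ=45°, α=300°
  direction (0.5000, -0.8660); cell (6,1); t to first gridline: x 0.7400, y 0.3002 (then +2.0000 / +1.1547)
    (6,0) via y @ 0.3002  # hit
  → r_4 = 0.3002
beam 5: φ=90°, α=345°
  direction (0.9659, -0.2588); cell (6,1); t to first gridline: x 0.3831, y 1.0046 (then +1.0353 / +3.8637)
    (7,1) via x @ 0.3831  # hit
  → r_5 = 0.3831

ranges = [1.6875, 0.5200, 0.2692, 0.3002, 0.3831]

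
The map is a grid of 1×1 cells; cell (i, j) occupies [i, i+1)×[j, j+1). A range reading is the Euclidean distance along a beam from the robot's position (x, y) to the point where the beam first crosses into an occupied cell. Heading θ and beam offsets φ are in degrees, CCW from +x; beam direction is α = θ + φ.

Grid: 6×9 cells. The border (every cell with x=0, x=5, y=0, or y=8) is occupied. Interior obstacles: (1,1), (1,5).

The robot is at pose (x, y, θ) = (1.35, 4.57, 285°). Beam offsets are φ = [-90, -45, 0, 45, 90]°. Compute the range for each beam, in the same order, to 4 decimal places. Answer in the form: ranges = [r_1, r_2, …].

beam 1: φ=-90°, α=195°
  direction (-0.9659, -0.2588); cell (1,4); t to first gridline: x 0.3623, y 2.2023 (then +1.0353 / +3.8637)
    (0,4) via x @ 0.3623  # hit
  → r_1 = 0.3623
beam 2: φ=-45°, α=240°
  direction (-0.5000, -0.8660); cell (1,4); t to first gridline: x 0.7000, y 0.6582 (then +2.0000 / +1.1547)
    (1,3) via y @ 0.6582
    (0,3) via x @ 0.7000  # hit
  → r_2 = 0.7000
beam 3: φ=0°, α=285°
  direction (0.2588, -0.9659); cell (1,4); t to first gridline: x 2.5114, y 0.5901 (then +3.8637 / +1.0353)
    (1,3) via y @ 0.5901
    (1,2) via y @ 1.6254
    (2,2) via x @ 2.5114
    (2,1) via y @ 2.6607
    (2,0) via y @ 3.6959  # hit
  → r_3 = 3.6959
beam 4: φ=45°, α=330°
  direction (0.8660, -0.5000); cell (1,4); t to first gridline: x 0.7506, y 1.1400 (then +1.1547 / +2.0000)
    (2,4) via x @ 0.7506
    (2,3) via y @ 1.1400
    (3,3) via x @ 1.9053
    (4,3) via x @ 3.0600
    (4,2) via y @ 3.1400
    (5,2) via x @ 4.2147  # hit
  → r_4 = 4.2147
beam 5: φ=90°, α=15°
  direction (0.9659, 0.2588); cell (1,4); t to first gridline: x 0.6729, y 1.6614 (then +1.0353 / +3.8637)
    (2,4) via x @ 0.6729
    (2,5) via y @ 1.6614
    (3,5) via x @ 1.7082
    (4,5) via x @ 2.7435
    (5,5) via x @ 3.7788  # hit
  → r_5 = 3.7788

ranges = [0.3623, 0.7000, 3.6959, 4.2147, 3.7788]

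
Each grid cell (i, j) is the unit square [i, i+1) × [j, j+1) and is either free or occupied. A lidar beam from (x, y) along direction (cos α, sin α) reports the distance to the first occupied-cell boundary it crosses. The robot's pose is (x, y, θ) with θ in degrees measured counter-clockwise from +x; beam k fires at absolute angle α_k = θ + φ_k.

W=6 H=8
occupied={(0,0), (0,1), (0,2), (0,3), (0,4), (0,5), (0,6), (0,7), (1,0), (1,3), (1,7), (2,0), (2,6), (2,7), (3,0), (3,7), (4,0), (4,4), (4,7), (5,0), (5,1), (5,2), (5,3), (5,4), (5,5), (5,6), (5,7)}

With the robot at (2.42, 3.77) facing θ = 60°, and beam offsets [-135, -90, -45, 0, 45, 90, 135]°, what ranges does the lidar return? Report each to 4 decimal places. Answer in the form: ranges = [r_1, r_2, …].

beam 1: φ=-135°, α=285°
  d=(0.2588,-0.9659)  start (2,3)  tX=2.2409 tY=0.7972  stride 1/|dx|=3.8637 1/|dy|=1.0353
    cross y-line → (2,2), t=0.7972
    cross y-line → (2,1), t=1.8324
    cross x-line → (3,1), t=2.2409
    cross y-line → (3,0), t=2.8677 (wall)
  → r_1 = 2.8677
beam 2: φ=-90°, α=330°
  d=(0.8660,-0.5000)  start (2,3)  tX=0.6697 tY=1.5400  stride 1/|dx|=1.1547 1/|dy|=2.0000
    cross x-line → (3,3), t=0.6697
    cross y-line → (3,2), t=1.5400
    cross x-line → (4,2), t=1.8244
    cross x-line → (5,2), t=2.9791 (wall)
  → r_2 = 2.9791
beam 3: φ=-45°, α=15°
  d=(0.9659,0.2588)  start (2,3)  tX=0.6005 tY=0.8887  stride 1/|dx|=1.0353 1/|dy|=3.8637
    cross x-line → (3,3), t=0.6005
    cross y-line → (3,4), t=0.8887
    cross x-line → (4,4), t=1.6357 (wall)
  → r_3 = 1.6357
beam 4: φ=0°, α=60°
  d=(0.5000,0.8660)  start (2,3)  tX=1.1600 tY=0.2656  stride 1/|dx|=2.0000 1/|dy|=1.1547
    cross y-line → (2,4), t=0.2656
    cross x-line → (3,4), t=1.1600
    cross y-line → (3,5), t=1.4203
    cross y-line → (3,6), t=2.5750
    cross x-line → (4,6), t=3.1600
    cross y-line → (4,7), t=3.7297 (wall)
  → r_4 = 3.7297
beam 5: φ=45°, α=105°
  d=(-0.2588,0.9659)  start (2,3)  tX=1.6228 tY=0.2381  stride 1/|dx|=3.8637 1/|dy|=1.0353
    cross y-line → (2,4), t=0.2381
    cross y-line → (2,5), t=1.2734
    cross x-line → (1,5), t=1.6228
    cross y-line → (1,6), t=2.3087
    cross y-line → (1,7), t=3.3439 (wall)
  → r_5 = 3.3439
beam 6: φ=90°, α=150°
  d=(-0.8660,0.5000)  start (2,3)  tX=0.4850 tY=0.4600  stride 1/|dx|=1.1547 1/|dy|=2.0000
    cross y-line → (2,4), t=0.4600
    cross x-line → (1,4), t=0.4850
    cross x-line → (0,4), t=1.6397 (wall)
  → r_6 = 1.6397
beam 7: φ=135°, α=195°
  d=(-0.9659,-0.2588)  start (2,3)  tX=0.4348 tY=2.9751  stride 1/|dx|=1.0353 1/|dy|=3.8637
    cross x-line → (1,3), t=0.4348 (wall)
  → r_7 = 0.4348

ranges = [2.8677, 2.9791, 1.6357, 3.7297, 3.3439, 1.6397, 0.4348]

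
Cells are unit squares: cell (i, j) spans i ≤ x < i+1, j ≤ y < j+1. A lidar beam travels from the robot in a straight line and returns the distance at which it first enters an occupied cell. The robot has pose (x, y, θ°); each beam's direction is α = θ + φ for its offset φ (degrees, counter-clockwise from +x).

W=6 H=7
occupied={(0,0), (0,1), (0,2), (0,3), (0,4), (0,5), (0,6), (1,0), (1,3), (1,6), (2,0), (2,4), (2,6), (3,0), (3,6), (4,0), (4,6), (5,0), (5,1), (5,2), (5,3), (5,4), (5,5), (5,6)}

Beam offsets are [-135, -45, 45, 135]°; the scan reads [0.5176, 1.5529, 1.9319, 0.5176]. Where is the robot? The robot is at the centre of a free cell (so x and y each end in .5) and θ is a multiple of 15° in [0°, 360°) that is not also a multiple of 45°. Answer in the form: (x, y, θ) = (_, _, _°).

(x, y, θ) = (1.5, 5.5, 330°)

Candidates: 18 free-cell centres × 16 headings = 288 poses. Raycast each; keep the one whose scan matches to 4 dp.
  (3.5, 3.5, 210°): beam 1 = 2.5882 ≠ 0.5176 ✗
  (1.5, 4.5, 300°): beam 2 = 0.5176 ≠ 1.5529 ✗
  (3.5, 4.5, 165°): beam 1 = 1.7321 ≠ 0.5176 ✗
  …
  (1.5, 5.5, 330°): r_1=0.5176, r_2=1.5529, r_3=1.9319, r_4=0.5176 — all match ✓
No second candidate reproduces the full scan.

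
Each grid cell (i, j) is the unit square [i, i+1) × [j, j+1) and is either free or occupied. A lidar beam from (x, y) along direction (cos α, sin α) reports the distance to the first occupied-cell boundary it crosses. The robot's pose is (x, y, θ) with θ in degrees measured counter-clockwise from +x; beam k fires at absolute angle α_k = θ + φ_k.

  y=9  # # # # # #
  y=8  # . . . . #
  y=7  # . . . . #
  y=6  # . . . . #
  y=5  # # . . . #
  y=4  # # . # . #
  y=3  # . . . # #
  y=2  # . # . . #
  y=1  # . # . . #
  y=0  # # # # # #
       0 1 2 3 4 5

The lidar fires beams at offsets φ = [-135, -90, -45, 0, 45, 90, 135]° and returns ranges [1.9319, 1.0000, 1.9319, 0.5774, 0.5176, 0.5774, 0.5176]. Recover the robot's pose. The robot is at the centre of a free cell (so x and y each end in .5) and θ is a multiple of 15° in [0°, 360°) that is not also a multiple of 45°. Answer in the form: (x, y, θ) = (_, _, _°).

Candidates: 26 free-cell centres × 16 headings = 416 poses. Raycast each; keep the one whose scan matches to 4 dp.
  (4.5, 8.5, 150°): beam 1 = 0.5176 ≠ 1.9319 ✗
  (2.5, 5.5, 210°): beam 1 = 3.6235 ≠ 1.9319 ✗
  (3.5, 6.5, 165°): beam 1 = 1.7321 ≠ 1.9319 ✗
  …
  (1.5, 3.5, 60°): r_1=1.9319, r_2=1.0000, r_3=1.9319, r_4=0.5774, r_5=0.5176, r_6=0.5774, r_7=0.5176 — all match ✓
Only this pose fits every beam.

(x, y, θ) = (1.5, 3.5, 60°)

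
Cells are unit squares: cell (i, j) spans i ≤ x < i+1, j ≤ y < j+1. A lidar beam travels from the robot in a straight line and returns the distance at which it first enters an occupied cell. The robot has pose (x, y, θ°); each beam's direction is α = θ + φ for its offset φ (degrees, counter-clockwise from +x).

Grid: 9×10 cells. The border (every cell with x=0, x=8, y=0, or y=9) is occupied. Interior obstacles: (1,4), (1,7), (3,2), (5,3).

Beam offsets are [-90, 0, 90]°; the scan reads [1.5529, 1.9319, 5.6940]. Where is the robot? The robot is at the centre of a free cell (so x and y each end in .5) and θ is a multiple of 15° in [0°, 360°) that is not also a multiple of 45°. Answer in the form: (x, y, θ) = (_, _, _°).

Enumerate (i+0.5, j+0.5, θ) over the 52 free cells and 16 admissible headings. For each, cast all 3 beams and compare to the given ranges.
  (7.5, 4.5, 105°): beam 1 = 0.5176 ≠ 1.5529 ✗
  (1.5, 3.5, 255°): beam 1 = 0.5176 ≠ 1.5529 ✗
  (3.5, 8.5, 255°): beam 1 = 1.9319 ≠ 1.5529 ✗
  …
  (2.5, 6.5, 255°): r_1=1.5529, r_2=1.9319, r_3=5.6940 — all match ✓
Unique over the lattice → pose = (2.5, 6.5, 255°).

(x, y, θ) = (2.5, 6.5, 255°)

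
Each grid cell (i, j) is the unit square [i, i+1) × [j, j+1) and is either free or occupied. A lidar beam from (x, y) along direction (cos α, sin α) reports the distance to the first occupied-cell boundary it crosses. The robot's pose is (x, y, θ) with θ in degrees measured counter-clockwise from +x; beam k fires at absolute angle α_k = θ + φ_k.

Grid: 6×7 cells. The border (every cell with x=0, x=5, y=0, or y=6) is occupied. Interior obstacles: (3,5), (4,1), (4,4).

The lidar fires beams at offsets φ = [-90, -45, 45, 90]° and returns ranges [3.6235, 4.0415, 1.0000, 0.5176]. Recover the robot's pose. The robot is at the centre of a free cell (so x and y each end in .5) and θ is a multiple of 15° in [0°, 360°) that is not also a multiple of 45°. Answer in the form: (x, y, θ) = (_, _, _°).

Candidates: 17 free-cell centres × 16 headings = 272 poses. Raycast each; keep the one whose scan matches to 4 dp.
  (4.5, 2.5, 285°): beam 2 = 0.5774 ≠ 4.0415 ✗
  (1.5, 2.5, 195°): beam 1 = 1.9319 ≠ 3.6235 ✗
  (3.5, 2.5, 105°): beam 1 = 1.5529 ≠ 3.6235 ✗
  (1.5, 5.5, 120°): beam 1 = 1.0000 ≠ 3.6235 ✗
  (2.5, 2.5, 330°): beam 1 = 1.7321 ≠ 3.6235 ✗
  …
  (4.5, 3.5, 255°): r_1=3.6235, r_2=4.0415, r_3=1.0000, r_4=0.5176 — all match ✓
No second candidate reproduces the full scan.

(x, y, θ) = (4.5, 3.5, 255°)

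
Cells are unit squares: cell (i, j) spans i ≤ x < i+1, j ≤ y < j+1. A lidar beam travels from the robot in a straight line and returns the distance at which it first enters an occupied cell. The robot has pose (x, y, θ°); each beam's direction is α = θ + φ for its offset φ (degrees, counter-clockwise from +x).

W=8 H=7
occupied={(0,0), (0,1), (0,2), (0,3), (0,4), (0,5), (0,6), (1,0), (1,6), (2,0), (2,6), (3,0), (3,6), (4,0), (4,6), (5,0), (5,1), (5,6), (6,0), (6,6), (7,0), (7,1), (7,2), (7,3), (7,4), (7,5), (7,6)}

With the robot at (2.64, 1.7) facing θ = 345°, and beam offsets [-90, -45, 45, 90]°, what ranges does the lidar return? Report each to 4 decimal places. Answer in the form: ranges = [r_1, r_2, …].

ranges = [0.7247, 0.8083, 5.0345, 4.4517]

beam 1: φ=-90°, α=255°
  direction (-0.2588, -0.9659); cell (2,1); t to first gridline: x 2.4728, y 0.7247 (then +3.8637 / +1.0353)
    (2,0) via y @ 0.7247  # hit
  → r_1 = 0.7247
beam 2: φ=-45°, α=300°
  direction (0.5000, -0.8660); cell (2,1); t to first gridline: x 0.7200, y 0.8083 (then +2.0000 / +1.1547)
    (3,1) via x @ 0.7200
    (3,0) via y @ 0.8083  # hit
  → r_2 = 0.8083
beam 3: φ=45°, α=30°
  direction (0.8660, 0.5000); cell (2,1); t to first gridline: x 0.4157, y 0.6000 (then +1.1547 / +2.0000)
    (3,1) via x @ 0.4157
    (3,2) via y @ 0.6000
    (4,2) via x @ 1.5704
    (4,3) via y @ 2.6000
    (5,3) via x @ 2.7251
    (6,3) via x @ 3.8798
    (6,4) via y @ 4.6000
    (7,4) via x @ 5.0345  # hit
  → r_3 = 5.0345
beam 4: φ=90°, α=75°
  direction (0.2588, 0.9659); cell (2,1); t to first gridline: x 1.3909, y 0.3106 (then +3.8637 / +1.0353)
    (2,2) via y @ 0.3106
    (2,3) via y @ 1.3459
    (3,3) via x @ 1.3909
    (3,4) via y @ 2.3811
    (3,5) via y @ 3.4164
    (3,6) via y @ 4.4517  # hit
  → r_4 = 4.4517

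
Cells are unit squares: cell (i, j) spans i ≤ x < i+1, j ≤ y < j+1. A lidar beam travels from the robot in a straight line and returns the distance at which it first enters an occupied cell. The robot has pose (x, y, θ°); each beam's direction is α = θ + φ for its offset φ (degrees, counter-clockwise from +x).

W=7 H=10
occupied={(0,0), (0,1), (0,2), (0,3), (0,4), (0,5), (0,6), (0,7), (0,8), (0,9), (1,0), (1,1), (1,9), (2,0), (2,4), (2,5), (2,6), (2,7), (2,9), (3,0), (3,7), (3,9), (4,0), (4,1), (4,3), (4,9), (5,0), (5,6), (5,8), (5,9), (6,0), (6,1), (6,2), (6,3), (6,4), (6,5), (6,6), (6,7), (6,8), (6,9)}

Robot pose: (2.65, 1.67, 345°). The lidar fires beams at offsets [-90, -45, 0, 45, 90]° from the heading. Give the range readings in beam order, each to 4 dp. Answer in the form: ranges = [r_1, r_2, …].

ranges = [0.6936, 0.7736, 1.3976, 2.6600, 7.5886]

beam 1: φ=-90°, α=255°
  cosα=-0.2588 sinα=-0.9659 | (2,1) | tMaxX 2.5114 tMaxY 0.6936 | tΔX 3.8637 tΔY 1.0353
    t=0.6936 [y] (2,0) — stop
  → r_1 = 0.6936
beam 2: φ=-45°, α=300°
  cosα=0.5000 sinα=-0.8660 | (2,1) | tMaxX 0.7000 tMaxY 0.7736 | tΔX 2.0000 tΔY 1.1547
    t=0.7000 [x] (3,1)
    t=0.7736 [y] (3,0) — stop
  → r_2 = 0.7736
beam 3: φ=0°, α=345°
  cosα=0.9659 sinα=-0.2588 | (2,1) | tMaxX 0.3623 tMaxY 2.5887 | tΔX 1.0353 tΔY 3.8637
    t=0.3623 [x] (3,1)
    t=1.3976 [x] (4,1) — stop
  → r_3 = 1.3976
beam 4: φ=45°, α=30°
  cosα=0.8660 sinα=0.5000 | (2,1) | tMaxX 0.4041 tMaxY 0.6600 | tΔX 1.1547 tΔY 2.0000
    t=0.4041 [x] (3,1)
    t=0.6600 [y] (3,2)
    t=1.5588 [x] (4,2)
    t=2.6600 [y] (4,3) — stop
  → r_4 = 2.6600
beam 5: φ=90°, α=75°
  cosα=0.2588 sinα=0.9659 | (2,1) | tMaxX 1.3523 tMaxY 0.3416 | tΔX 3.8637 tΔY 1.0353
    t=0.3416 [y] (2,2)
    t=1.3523 [x] (3,2)
    t=1.3769 [y] (3,3)
    t=2.4122 [y] (3,4)
    t=3.4475 [y] (3,5)
    t=4.4827 [y] (3,6)
    t=5.2160 [x] (4,6)
    t=5.5180 [y] (4,7)
    t=6.5533 [y] (4,8)
    t=7.5886 [y] (4,9) — stop
  → r_5 = 7.5886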